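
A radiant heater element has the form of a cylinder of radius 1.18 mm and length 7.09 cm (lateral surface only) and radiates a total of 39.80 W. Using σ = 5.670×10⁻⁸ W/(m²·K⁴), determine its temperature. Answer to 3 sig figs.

T ≈ 1.07×10³ K

Lateral area A = 2πrL = 2π×1.18×10⁻³×0.0709 = 5.25664×10⁻⁴ m².
P = σAT⁴ ⇒ T = (P/(σA))^(1/4) = (39.80/(5.670×10⁻⁸×5.25664×10⁻⁴))^(1/4) = 1.07×10³ K.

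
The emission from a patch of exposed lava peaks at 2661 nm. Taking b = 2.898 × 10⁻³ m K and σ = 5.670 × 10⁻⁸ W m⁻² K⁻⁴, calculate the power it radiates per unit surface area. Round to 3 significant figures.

I ≈ 7.98×10⁴ W/m²

Wien's law: T = b/λ_max = 2.898×10⁻³/2.661×10⁻⁶ = 1089.06 K.
Then I = σT⁴ = 5.670×10⁻⁸×(1089.06)⁴ = 7.98×10⁴ W/m².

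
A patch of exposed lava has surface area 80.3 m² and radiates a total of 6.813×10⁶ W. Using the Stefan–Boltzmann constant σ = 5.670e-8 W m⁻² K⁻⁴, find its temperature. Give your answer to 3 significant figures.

Area A = 80.3 m².
P = σAT⁴ ⇒ T = (P/(σA))^(1/4) = (6.813×10⁶/(5.670×10⁻⁸×80.3))^(1/4) = 1.11×10³ K.

T ≈ 1.11×10³ K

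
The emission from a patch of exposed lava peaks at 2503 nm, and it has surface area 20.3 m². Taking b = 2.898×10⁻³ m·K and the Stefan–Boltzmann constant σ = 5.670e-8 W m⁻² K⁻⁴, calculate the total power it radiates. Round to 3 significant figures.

Wien's law: T = b/λ_max = 2.898×10⁻³/2.503×10⁻⁶ = 1157.81 K.
Area A = 20.3 m².
Then P = σAT⁴ = 5.670×10⁻⁸×20.3×(1157.81)⁴ = 2.07×10⁶ W.

P ≈ 2.07×10⁶ W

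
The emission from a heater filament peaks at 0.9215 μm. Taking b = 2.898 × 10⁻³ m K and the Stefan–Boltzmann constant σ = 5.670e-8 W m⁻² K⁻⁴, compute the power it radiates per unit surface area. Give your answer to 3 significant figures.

I ≈ 5.55×10⁶ W/m²

Wien's law: T = b/λ_max = 2.898×10⁻³/9.215×10⁻⁷ = 3144.87 K.
Then I = σT⁴ = 5.670×10⁻⁸×(3144.87)⁴ = 5.55×10⁶ W/m².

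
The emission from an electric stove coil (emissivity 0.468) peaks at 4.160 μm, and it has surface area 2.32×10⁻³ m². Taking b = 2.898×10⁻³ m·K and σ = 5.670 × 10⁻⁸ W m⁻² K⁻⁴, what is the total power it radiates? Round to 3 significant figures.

Wien's law: T = b/λ_max = 2.898×10⁻³/4.160×10⁻⁶ = 696.635 K.
Area A = 2.32×10⁻³ m².
Then P = εσAT⁴ = 0.468×5.670×10⁻⁸×2.32×10⁻³×(696.635)⁴ = 14.5 W.

P ≈ 14.5 W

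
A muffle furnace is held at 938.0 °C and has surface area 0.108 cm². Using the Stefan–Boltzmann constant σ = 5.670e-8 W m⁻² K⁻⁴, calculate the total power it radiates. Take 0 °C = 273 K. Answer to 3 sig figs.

T = 938.0 °C + 273 = 1211.0 K.
Area A = 0.108 cm² = 1.08×10⁻⁵ m².
P = σAT⁴ = 5.670×10⁻⁸ × 1.08×10⁻⁵ × (1211.0)⁴ = 1.32 W.

P ≈ 1.32 W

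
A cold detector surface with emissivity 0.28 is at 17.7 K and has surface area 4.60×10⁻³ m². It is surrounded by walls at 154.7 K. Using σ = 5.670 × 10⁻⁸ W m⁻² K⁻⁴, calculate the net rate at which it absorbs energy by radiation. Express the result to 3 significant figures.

Area A = 4.60×10⁻³ m².
Net radiated power P_net = εσA(T⁴ − T₀⁴) = 0.28×5.670×10⁻⁸×4.60×10⁻³×(17.7⁴ − 154.7⁴).
T⁴ − T₀⁴ = 98150.6 − 5.72745×10⁸ = -5.72647×10⁸ K⁴, so P_net = -0.0418 W — negative, meaning a net gain of 0.0418 W.

Net gain ≈ 0.0418 W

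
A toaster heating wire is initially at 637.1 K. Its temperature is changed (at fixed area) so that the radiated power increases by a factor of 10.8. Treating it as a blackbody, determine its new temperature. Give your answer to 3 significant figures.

T₂ ≈ 1.15×10³ K

P ∝ T⁴, so T₂/T₁ = (P₂/P₁)^(1/4) = (10.8)^(1/4) = 1.81283.
T₂ = 637.1 × 1.81283 = 1.15×10³ K.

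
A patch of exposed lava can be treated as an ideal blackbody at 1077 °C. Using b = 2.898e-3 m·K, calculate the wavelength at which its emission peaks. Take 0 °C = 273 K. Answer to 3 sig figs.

T = 1077 °C + 273 = 1350 K.
Wien's displacement law: λ_max = b/T = (2.898×10⁻³ m·K)/(1350 K) = 2.147×10⁻⁶ m.
That is 2.15 μm, in the infrared range.

λ_max ≈ 2.15 μm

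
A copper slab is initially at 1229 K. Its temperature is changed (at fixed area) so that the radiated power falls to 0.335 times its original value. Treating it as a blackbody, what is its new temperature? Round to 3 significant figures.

P ∝ T⁴, so T₂/T₁ = (P₂/P₁)^(1/4) = (0.335)^(1/4) = 0.760784.
T₂ = 1229 × 0.760784 = 935 K.

T₂ ≈ 935 K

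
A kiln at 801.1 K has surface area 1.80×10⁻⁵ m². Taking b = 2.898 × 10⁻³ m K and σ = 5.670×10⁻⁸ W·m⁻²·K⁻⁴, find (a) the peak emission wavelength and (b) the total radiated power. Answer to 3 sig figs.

(a) λ_max = b/T = 2.898×10⁻³/801.1 = 3.618×10⁻⁶ m = 3.62 μm.
Area A = 1.80×10⁻⁵ m².
(b) P = σAT⁴ = 5.670×10⁻⁸×1.80×10⁻⁵×(801.1)⁴ = 0.420 W.

λ_max ≈ 3.62 μm; P ≈ 0.420 W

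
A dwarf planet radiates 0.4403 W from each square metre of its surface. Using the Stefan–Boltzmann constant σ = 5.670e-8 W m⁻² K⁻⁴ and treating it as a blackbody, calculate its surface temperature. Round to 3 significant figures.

I = σT⁴, so T = (I/σ)^(1/4) = (0.4403/(5.670×10⁻⁸))^(1/4) = 52.8 K.

T ≈ 52.8 K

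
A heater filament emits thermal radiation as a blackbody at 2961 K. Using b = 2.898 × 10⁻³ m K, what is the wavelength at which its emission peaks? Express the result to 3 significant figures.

λ_max ≈ 0.979 μm

Wien's displacement law: λ_max = b/T = (2.898×10⁻³ m·K)/(2961 K) = 9.787×10⁻⁷ m.
That is 0.979 μm, in the infrared range.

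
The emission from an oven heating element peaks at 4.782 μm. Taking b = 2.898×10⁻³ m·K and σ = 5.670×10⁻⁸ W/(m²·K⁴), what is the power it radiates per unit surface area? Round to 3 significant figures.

I ≈ 7.65×10³ W/m²

Wien's law: T = b/λ_max = 2.898×10⁻³/4.782×10⁻⁶ = 606.023 K.
Then I = σT⁴ = 5.670×10⁻⁸×(606.023)⁴ = 7.65×10³ W/m².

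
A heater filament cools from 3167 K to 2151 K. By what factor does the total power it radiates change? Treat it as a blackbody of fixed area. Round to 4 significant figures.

P ∝ T⁴, so P₂/P₁ = (T₂/T₁)⁴ = (2151/3167)⁴ = (0.679192)⁴ = 0.2128.

P₂/P₁ ≈ 0.2128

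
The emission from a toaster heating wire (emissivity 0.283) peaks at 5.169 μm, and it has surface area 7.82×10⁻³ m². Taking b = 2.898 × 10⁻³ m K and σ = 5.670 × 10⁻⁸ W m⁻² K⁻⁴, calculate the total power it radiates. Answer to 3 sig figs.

Wien's law: T = b/λ_max = 2.898×10⁻³/5.169×10⁻⁶ = 560.650 K.
Area A = 7.82×10⁻³ m².
Then P = εσAT⁴ = 0.283×5.670×10⁻⁸×7.82×10⁻³×(560.650)⁴ = 12.4 W.

P ≈ 12.4 W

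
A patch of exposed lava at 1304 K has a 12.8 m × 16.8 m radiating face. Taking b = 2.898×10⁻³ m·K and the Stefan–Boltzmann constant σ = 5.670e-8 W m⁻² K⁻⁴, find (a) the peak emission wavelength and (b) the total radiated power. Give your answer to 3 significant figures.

λ_max ≈ 2.22×10³ nm; P ≈ 3.53×10⁷ W

(a) λ_max = b/T = 2.898×10⁻³/1304 = 2.222×10⁻⁶ m = 2.22×10³ nm.
Area A = 12.8 × 16.8 = 215.04 m².
(b) P = σAT⁴ = 5.670×10⁻⁸×215.04×(1304)⁴ = 3.53×10⁷ W.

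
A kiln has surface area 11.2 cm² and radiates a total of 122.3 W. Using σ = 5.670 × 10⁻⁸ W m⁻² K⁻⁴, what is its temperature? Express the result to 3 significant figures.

T ≈ 1.18×10³ K

Area A = 11.2 cm² = 1.12×10⁻³ m².
P = σAT⁴ ⇒ T = (P/(σA))^(1/4) = (122.3/(5.670×10⁻⁸×1.12×10⁻³))^(1/4) = 1.18×10³ K.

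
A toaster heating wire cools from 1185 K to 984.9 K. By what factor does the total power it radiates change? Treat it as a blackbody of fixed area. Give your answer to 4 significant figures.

P₂/P₁ ≈ 0.4772

P ∝ T⁴, so P₂/P₁ = (T₂/T₁)⁴ = (984.9/1185)⁴ = (0.831139)⁴ = 0.4772.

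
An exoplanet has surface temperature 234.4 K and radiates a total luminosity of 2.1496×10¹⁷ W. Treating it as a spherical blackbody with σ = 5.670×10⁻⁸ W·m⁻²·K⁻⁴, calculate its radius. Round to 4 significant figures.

R ≈ 9.997×10⁶ m

L = 4πR²σT⁴ ⇒ R = √(L/(4πσT⁴)).
σT⁴ = 171.164 W/m², so R = √(2.1496×10¹⁷/(4π×171.164)) = 9.997×10⁶ m.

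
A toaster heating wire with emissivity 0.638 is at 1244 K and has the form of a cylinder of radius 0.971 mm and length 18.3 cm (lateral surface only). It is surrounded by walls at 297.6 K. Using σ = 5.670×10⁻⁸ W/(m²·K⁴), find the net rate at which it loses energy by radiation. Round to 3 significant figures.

Lateral area A = 2πrL = 2π×9.71×10⁻⁴×0.183 = 1.11648×10⁻³ m².
Net radiated power P_net = εσA(T⁴ − T₀⁴) = 0.638×5.670×10⁻⁸×1.11648×10⁻³×(1244⁴ − 297.6⁴).
T⁴ − T₀⁴ = 2.39487×10¹² − 7.84389×10⁹ = 2.38703×10¹² K⁴, so P_net = 96.4 W.

Net loss ≈ 96.4 W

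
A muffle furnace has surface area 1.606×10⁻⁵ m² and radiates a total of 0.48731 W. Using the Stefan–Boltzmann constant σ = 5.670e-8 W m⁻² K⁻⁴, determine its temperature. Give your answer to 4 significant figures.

T ≈ 855.3 K

Area A = 1.606×10⁻⁵ m².
P = σAT⁴ ⇒ T = (P/(σA))^(1/4) = (0.48731/(5.670×10⁻⁸×1.606×10⁻⁵))^(1/4) = 855.3 K.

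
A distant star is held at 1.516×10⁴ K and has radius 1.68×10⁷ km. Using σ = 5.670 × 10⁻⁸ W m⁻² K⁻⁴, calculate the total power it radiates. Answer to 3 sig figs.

Surface area A = 4πR² = 4π(1.68×10¹⁰ m)² = 3.54673×10²¹ m².
P = σAT⁴ = 5.670×10⁻⁸ × 3.54673×10²¹ × (1.516×10⁴)⁴ = 1.06×10³¹ W.

P ≈ 1.06×10³¹ W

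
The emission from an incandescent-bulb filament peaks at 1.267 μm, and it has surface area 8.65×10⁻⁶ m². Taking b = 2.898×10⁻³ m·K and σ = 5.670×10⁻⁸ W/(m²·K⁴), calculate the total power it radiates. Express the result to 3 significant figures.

Wien's law: T = b/λ_max = 2.898×10⁻³/1.267×10⁻⁶ = 2287.29 K.
Area A = 8.65×10⁻⁶ m².
Then P = σAT⁴ = 5.670×10⁻⁸×8.65×10⁻⁶×(2287.29)⁴ = 13.4 W.

P ≈ 13.4 W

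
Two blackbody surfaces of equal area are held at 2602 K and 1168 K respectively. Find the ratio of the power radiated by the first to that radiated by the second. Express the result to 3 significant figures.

With equal areas, P₁/P₂ = (T₁/T₂)⁴ = (2602/1168)⁴ = 24.6.

P₁/P₂ ≈ 24.6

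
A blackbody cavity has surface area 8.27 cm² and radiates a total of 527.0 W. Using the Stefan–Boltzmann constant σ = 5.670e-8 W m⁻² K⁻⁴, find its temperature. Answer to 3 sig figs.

Area A = 8.27 cm² = 8.27×10⁻⁴ m².
P = σAT⁴ ⇒ T = (P/(σA))^(1/4) = (527.0/(5.670×10⁻⁸×8.27×10⁻⁴))^(1/4) = 1.83×10³ K.

T ≈ 1.83×10³ K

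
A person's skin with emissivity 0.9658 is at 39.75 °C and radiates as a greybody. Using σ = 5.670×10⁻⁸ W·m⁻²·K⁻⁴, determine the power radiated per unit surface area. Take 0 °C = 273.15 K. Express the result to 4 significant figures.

I ≈ 524.9 W/m²

T = 39.75 °C + 273.15 = 312.90 K.
Stefan–Boltzmann: I = εσT⁴ = 0.9658 × 5.670×10⁻⁸ × (312.90)⁴ = 524.9 W/m².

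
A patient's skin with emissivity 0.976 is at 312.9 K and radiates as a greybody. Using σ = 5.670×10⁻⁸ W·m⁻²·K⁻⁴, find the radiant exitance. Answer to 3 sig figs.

Stefan–Boltzmann: I = εσT⁴ = 0.976 × 5.670×10⁻⁸ × (312.9)⁴ = 530 W/m².

I ≈ 530 W/m²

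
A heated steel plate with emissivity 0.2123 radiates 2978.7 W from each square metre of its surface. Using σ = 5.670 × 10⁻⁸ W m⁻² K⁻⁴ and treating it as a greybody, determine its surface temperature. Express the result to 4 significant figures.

T ≈ 705.3 K

I = εσT⁴, so T = (I/εσ)^(1/4) = (2978.7/(0.2123×5.670×10⁻⁸))^(1/4) = 705.3 K.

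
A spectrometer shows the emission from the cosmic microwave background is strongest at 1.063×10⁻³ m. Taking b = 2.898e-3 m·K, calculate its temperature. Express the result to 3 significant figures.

Wien's law gives T = b/λ_max = (2.898×10⁻³ m·K)/(1.063×10⁻³ m) = 2.73 K.

T ≈ 2.73 K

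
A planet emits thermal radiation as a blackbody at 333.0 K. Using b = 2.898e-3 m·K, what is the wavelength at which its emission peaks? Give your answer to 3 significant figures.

Wien's displacement law: λ_max = b/T = (2.898×10⁻³ m·K)/(333.0 K) = 8.703×10⁻⁶ m.
That is 8.70 μm, in the infrared range.

λ_max ≈ 8.70 μm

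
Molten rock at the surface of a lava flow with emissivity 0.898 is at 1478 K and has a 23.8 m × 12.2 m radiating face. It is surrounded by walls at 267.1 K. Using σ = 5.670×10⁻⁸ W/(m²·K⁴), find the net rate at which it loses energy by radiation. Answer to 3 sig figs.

Net loss ≈ 7.05×10⁷ W

Area A = 23.8 × 12.2 = 290.36 m².
Net radiated power P_net = εσA(T⁴ − T₀⁴) = 0.898×5.670×10⁻⁸×290.36×(1478⁴ − 267.1⁴).
T⁴ − T₀⁴ = 4.77197×10¹² − 5.08974×10⁹ = 4.76688×10¹² K⁴, so P_net = 7.05×10⁷ W.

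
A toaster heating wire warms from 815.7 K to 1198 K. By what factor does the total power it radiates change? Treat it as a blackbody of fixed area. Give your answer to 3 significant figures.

P ∝ T⁴, so P₂/P₁ = (T₂/T₁)⁴ = (1198/815.7)⁴ = (1.46868)⁴ = 4.65.

P₂/P₁ ≈ 4.65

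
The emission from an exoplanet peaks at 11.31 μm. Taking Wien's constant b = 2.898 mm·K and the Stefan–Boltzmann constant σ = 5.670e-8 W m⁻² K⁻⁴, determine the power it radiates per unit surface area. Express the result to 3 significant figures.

Wien's law: T = b/λ_max = 2.898×10⁻³/1.131×10⁻⁵ = 256.233 K.
Then I = σT⁴ = 5.670×10⁻⁸×(256.233)⁴ = 244 W/m².

I ≈ 244 W/m²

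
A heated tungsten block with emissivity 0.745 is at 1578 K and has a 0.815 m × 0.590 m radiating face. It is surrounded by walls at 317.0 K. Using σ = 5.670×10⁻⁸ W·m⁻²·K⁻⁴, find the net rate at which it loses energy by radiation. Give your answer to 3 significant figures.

Area A = 0.815 × 0.590 = 0.48085 m².
Net radiated power P_net = εσA(T⁴ − T₀⁴) = 0.745×5.670×10⁻⁸×0.48085×(1578⁴ − 317.0⁴).
T⁴ − T₀⁴ = 6.20052×10¹² − 1.00980×10¹⁰ = 6.19042×10¹² K⁴, so P_net = 1.26×10⁵ W.

Net loss ≈ 1.26×10⁵ W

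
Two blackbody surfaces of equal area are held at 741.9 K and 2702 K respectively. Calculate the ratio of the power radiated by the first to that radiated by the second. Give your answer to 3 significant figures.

With equal areas, P₁/P₂ = (T₁/T₂)⁴ = (741.9/2702)⁴ = 5.68×10⁻³.

P₁/P₂ ≈ 5.68×10⁻³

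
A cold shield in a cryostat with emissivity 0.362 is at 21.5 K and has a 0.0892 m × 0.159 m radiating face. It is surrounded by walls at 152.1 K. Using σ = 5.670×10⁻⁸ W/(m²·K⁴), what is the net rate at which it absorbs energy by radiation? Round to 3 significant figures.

Area A = 0.0892 × 0.159 = 0.0141828 m².
Net radiated power P_net = εσA(T⁴ − T₀⁴) = 0.362×5.670×10⁻⁸×0.0141828×(21.5⁴ − 152.1⁴).
T⁴ − T₀⁴ = 2.13675×10⁵ − 5.35201×10⁸ = -5.34987×10⁸ K⁴, so P_net = -0.156 W — negative, meaning a net gain of 0.156 W.

Net gain ≈ 0.156 W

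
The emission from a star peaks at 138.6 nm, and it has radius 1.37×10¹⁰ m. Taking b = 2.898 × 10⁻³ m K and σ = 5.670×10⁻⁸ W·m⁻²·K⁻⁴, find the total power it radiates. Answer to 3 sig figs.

Wien's law: T = b/λ_max = 2.898×10⁻³/1.386×10⁻⁷ = 20909.1 K.
Surface area A = 4πR² = 4π(1.37×10¹⁰ m)² = 2.35858×10²¹ m².
Then P = σAT⁴ = 5.670×10⁻⁸×2.35858×10²¹×(20909.1)⁴ = 2.56×10³¹ W.

P ≈ 2.56×10³¹ W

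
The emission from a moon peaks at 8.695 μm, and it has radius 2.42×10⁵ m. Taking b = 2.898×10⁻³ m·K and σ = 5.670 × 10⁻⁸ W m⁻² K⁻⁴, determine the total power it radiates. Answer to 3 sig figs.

Wien's law: T = b/λ_max = 2.898×10⁻³/8.695×10⁻⁶ = 333.295 K.
Surface area A = 4πR² = 4π(2.42×10⁵ m)² = 7.35937×10¹¹ m².
Then P = σAT⁴ = 5.670×10⁻⁸×7.35937×10¹¹×(333.295)⁴ = 5.15×10¹⁴ W.

P ≈ 5.15×10¹⁴ W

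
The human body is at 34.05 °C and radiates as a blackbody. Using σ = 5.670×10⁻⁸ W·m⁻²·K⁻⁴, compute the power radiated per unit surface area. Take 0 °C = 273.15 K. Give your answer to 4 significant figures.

T = 34.05 °C + 273.15 = 307.20 K.
Stefan–Boltzmann: I = σT⁴ = 5.670×10⁻⁸ × (307.20)⁴ = 505.0 W/m².

I ≈ 505.0 W/m²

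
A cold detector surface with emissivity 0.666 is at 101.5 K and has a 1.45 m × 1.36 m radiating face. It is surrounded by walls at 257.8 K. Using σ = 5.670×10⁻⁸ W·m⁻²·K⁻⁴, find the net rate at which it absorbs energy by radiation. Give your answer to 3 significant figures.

Area A = 1.45 × 1.36 = 1.972 m².
Net radiated power P_net = εσA(T⁴ − T₀⁴) = 0.666×5.670×10⁻⁸×1.972×(101.5⁴ − 257.8⁴).
T⁴ − T₀⁴ = 1.06136×10⁸ − 4.41704×10⁹ = -4.31090×10⁹ K⁴, so P_net = -321 W — negative, meaning a net gain of 321 W.

Net gain ≈ 321 W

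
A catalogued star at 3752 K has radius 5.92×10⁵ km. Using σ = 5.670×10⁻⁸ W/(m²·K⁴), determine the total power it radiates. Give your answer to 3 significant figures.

P ≈ 4.95×10²⁵ W

Surface area A = 4πR² = 4π(5.92×10⁸ m)² = 4.40406×10¹⁸ m².
P = σAT⁴ = 5.670×10⁻⁸ × 4.40406×10¹⁸ × (3752)⁴ = 4.95×10²⁵ W.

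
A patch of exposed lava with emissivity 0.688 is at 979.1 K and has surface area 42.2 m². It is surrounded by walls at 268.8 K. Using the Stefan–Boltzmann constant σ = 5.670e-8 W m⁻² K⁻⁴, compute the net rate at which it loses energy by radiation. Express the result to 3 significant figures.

Net loss ≈ 1.50×10⁶ W

Area A = 42.2 m².
Net radiated power P_net = εσA(T⁴ − T₀⁴) = 0.688×5.670×10⁻⁸×42.2×(979.1⁴ − 268.8⁴).
T⁴ − T₀⁴ = 9.18985×10¹¹ − 5.22056×10⁹ = 9.13764×10¹¹ K⁴, so P_net = 1.50×10⁶ W.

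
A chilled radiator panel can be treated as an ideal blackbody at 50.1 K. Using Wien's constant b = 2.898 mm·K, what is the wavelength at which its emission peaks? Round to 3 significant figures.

λ_max ≈ 57.8 μm

Wien's displacement law: λ_max = b/T = (2.898×10⁻³ m·K)/(50.1 K) = 5.784×10⁻⁵ m.
That is 57.8 μm, in the infrared range.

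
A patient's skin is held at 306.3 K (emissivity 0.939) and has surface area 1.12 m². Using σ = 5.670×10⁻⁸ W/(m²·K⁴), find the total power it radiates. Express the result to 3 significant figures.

P ≈ 525 W

Area A = 1.12 m².
P = εσAT⁴ = 0.939 × 5.670×10⁻⁸ × 1.12 × (306.3)⁴ = 525 W.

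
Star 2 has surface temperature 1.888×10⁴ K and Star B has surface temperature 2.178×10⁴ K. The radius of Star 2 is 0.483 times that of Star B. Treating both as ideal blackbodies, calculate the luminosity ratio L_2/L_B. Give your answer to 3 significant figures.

L_2/L_B ≈ 0.132

L ∝ R²T⁴, so L_2/L_B = (R_2/R_B)²(T_2/T_B)⁴ = (0.483)² × (1.888×10⁴/2.178×10⁴)⁴ = 0.233289 × 0.564646 = 0.132.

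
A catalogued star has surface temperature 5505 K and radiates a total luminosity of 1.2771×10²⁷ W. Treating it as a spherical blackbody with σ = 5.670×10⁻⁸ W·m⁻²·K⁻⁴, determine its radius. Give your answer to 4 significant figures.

L = 4πR²σT⁴ ⇒ R = √(L/(4πσT⁴)).
σT⁴ = 5.20730×10⁷ W/m², so R = √(1.2771×10²⁷/(4π×5.20730×10⁷)) = 1.397×10⁹ m.

R ≈ 1.397×10⁹ m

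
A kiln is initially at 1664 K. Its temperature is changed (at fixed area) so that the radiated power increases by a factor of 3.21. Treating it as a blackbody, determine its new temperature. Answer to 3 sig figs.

P ∝ T⁴, so T₂/T₁ = (P₂/P₁)^(1/4) = (3.21)^(1/4) = 1.33852.
T₂ = 1664 × 1.33852 = 2.23×10³ K.

T₂ ≈ 2.23×10³ K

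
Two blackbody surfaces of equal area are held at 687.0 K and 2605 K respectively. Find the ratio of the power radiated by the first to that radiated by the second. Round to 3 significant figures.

With equal areas, P₁/P₂ = (T₁/T₂)⁴ = (687.0/2605)⁴ = 4.84×10⁻³.

P₁/P₂ ≈ 4.84×10⁻³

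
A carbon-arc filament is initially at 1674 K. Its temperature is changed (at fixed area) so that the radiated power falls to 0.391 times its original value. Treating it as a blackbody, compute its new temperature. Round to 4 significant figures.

P ∝ T⁴, so T₂/T₁ = (P₂/P₁)^(1/4) = (0.391)^(1/4) = 0.790759.
T₂ = 1674 × 0.790759 = 1324 K.

T₂ ≈ 1324 K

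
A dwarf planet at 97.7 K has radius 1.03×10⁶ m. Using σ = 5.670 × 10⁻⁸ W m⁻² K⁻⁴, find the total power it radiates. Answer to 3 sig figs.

P ≈ 6.89×10¹³ W

Surface area A = 4πR² = 4π(1.03×10⁶ m)² = 1.33317×10¹³ m².
P = σAT⁴ = 5.670×10⁻⁸ × 1.33317×10¹³ × (97.7)⁴ = 6.89×10¹³ W.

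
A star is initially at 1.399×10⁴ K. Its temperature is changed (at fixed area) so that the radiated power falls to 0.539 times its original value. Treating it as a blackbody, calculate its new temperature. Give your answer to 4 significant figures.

P ∝ T⁴, so T₂/T₁ = (P₂/P₁)^(1/4) = (0.539)^(1/4) = 0.856835.
T₂ = 1.399×10⁴ × 0.856835 = 1.199×10⁴ K.

T₂ ≈ 1.199×10⁴ K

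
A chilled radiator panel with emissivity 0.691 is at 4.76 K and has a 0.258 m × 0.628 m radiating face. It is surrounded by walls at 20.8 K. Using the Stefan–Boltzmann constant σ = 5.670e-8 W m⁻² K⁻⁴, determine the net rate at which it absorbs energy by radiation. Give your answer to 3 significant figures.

Net gain ≈ 1.18×10⁻³ W

Area A = 0.258 × 0.628 = 0.162024 m².
Net radiated power P_net = εσA(T⁴ − T₀⁴) = 0.691×5.670×10⁻⁸×0.162024×(4.76⁴ − 20.8⁴).
T⁴ − T₀⁴ = 513.367 − 1.87177×10⁵ = -1.86664×10⁵ K⁴, so P_net = -1.18×10⁻³ W — negative, meaning a net gain of 1.18×10⁻³ W.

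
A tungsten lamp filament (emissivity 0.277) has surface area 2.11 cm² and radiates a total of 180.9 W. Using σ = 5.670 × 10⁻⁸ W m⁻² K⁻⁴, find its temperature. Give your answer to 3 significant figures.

T ≈ 2.72×10³ K

Area A = 2.11 cm² = 2.11×10⁻⁴ m².
P = εσAT⁴ ⇒ T = (P/(εσA))^(1/4) = (180.9/(0.277×5.670×10⁻⁸×2.11×10⁻⁴))^(1/4) = 2.72×10³ K.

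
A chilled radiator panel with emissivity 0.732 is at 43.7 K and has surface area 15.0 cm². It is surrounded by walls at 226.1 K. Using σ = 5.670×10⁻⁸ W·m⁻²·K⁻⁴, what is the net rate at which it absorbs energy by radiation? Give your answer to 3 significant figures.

Net gain ≈ 0.162 W

Area A = 15.0 cm² = 1.50×10⁻³ m².
Net radiated power P_net = εσA(T⁴ − T₀⁴) = 0.732×5.670×10⁻⁸×1.50×10⁻³×(43.7⁴ − 226.1⁴).
T⁴ − T₀⁴ = 3.64692×10⁶ − 2.61338×10⁹ = -2.60973×10⁹ K⁴, so P_net = -0.162 W — negative, meaning a net gain of 0.162 W.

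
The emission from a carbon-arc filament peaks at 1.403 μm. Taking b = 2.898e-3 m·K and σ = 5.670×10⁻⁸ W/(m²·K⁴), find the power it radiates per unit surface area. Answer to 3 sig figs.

Wien's law: T = b/λ_max = 2.898×10⁻³/1.403×10⁻⁶ = 2065.57 K.
Then I = σT⁴ = 5.670×10⁻⁸×(2065.57)⁴ = 1.03×10⁶ W/m².

I ≈ 1.03×10⁶ W/m²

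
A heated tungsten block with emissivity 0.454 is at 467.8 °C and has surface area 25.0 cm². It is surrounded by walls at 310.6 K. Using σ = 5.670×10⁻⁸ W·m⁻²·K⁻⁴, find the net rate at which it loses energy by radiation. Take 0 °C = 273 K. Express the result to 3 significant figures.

Net loss ≈ 18.8 W

T = 467.8 °C + 273 = 740.8 K.
Area A = 25.0 cm² = 2.50×10⁻³ m².
Net radiated power P_net = εσA(T⁴ − T₀⁴) = 0.454×5.670×10⁻⁸×2.50×10⁻³×(740.8⁴ − 310.6⁴).
T⁴ − T₀⁴ = 3.01165×10¹¹ − 9.30692×10⁹ = 2.91858×10¹¹ K⁴, so P_net = 18.8 W.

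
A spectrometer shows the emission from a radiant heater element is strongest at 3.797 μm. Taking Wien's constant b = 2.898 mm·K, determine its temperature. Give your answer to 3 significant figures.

T ≈ 763 K

Wien's law gives T = b/λ_max = (2.898×10⁻³ m·K)/(3.797×10⁻⁶ m) = 763 K.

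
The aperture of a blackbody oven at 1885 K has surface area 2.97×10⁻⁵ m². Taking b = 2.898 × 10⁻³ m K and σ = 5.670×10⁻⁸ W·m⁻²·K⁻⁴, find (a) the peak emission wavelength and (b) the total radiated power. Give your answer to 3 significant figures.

(a) λ_max = b/T = 2.898×10⁻³/1885 = 1.537×10⁻⁶ m = 1.54×10³ nm.
Area A = 2.97×10⁻⁵ m².
(b) P = σAT⁴ = 5.670×10⁻⁸×2.97×10⁻⁵×(1885)⁴ = 21.3 W.

λ_max ≈ 1.54×10³ nm; P ≈ 21.3 W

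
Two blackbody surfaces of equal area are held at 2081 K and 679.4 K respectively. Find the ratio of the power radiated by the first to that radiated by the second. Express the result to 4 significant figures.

With equal areas, P₁/P₂ = (T₁/T₂)⁴ = (2081/679.4)⁴ = 88.02.

P₁/P₂ ≈ 88.02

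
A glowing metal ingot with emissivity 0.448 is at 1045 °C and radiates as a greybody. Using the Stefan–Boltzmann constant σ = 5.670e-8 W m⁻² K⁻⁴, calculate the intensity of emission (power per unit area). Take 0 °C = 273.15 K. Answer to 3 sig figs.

T = 1045 °C + 273.15 = 1318.15 K.
Stefan–Boltzmann: I = εσT⁴ = 0.448 × 5.670×10⁻⁸ × (1318.15)⁴ = 7.67×10⁴ W/m².

I ≈ 7.67×10⁴ W/m²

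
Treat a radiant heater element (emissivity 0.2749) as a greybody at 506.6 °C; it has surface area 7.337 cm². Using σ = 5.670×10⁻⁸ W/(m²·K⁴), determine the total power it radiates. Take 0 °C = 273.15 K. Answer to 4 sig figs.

T = 506.6 °C + 273.15 = 779.75 K.
Area A = 7.337 cm² = 7.337×10⁻⁴ m².
P = εσAT⁴ = 0.2749 × 5.670×10⁻⁸ × 7.337×10⁻⁴ × (779.75)⁴ = 4.228 W.

P ≈ 4.228 W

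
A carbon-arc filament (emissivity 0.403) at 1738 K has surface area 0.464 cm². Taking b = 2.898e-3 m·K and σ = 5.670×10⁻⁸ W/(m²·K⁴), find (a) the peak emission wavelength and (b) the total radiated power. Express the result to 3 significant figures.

(a) λ_max = b/T = 2.898×10⁻³/1738 = 1.667×10⁻⁶ m = 1.67×10³ nm.
Area A = 0.464 cm² = 4.64×10⁻⁵ m².
(b) P = εσAT⁴ = 0.403×5.670×10⁻⁸×4.64×10⁻⁵×(1738)⁴ = 9.67 W.

λ_max ≈ 1.67×10³ nm; P ≈ 9.67 W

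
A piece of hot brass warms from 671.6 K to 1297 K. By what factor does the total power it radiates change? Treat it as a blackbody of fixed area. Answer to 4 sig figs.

P ∝ T⁴, so P₂/P₁ = (T₂/T₁)⁴ = (1297/671.6)⁴ = (1.93121)⁴ = 13.91.

P₂/P₁ ≈ 13.91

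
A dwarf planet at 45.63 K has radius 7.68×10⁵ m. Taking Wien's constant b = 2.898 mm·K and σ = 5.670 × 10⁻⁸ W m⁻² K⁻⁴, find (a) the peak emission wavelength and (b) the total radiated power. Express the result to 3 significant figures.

(a) λ_max = b/T = 2.898×10⁻³/45.63 = 6.351×10⁻⁵ m = 63.5 μm.
Surface area A = 4πR² = 4π(7.68×10⁵ m)² = 7.41195×10¹² m².
(b) P = σAT⁴ = 5.670×10⁻⁸×7.41195×10¹²×(45.63)⁴ = 1.82×10¹² W.

λ_max ≈ 63.5 μm; P ≈ 1.82×10¹² W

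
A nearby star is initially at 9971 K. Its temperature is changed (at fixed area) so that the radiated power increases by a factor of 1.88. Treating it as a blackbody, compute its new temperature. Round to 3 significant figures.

T₂ ≈ 1.17×10⁴ K

P ∝ T⁴, so T₂/T₁ = (P₂/P₁)^(1/4) = (1.88)^(1/4) = 1.17095.
T₂ = 9971 × 1.17095 = 1.17×10⁴ K.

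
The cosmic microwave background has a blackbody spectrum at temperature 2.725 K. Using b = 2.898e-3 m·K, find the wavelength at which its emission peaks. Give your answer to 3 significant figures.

λ_max ≈ 1.06×10⁻³ m

Wien's displacement law: λ_max = b/T = (2.898×10⁻³ m·K)/(2.725 K) = 1.063×10⁻³ m.
That is 1.06×10⁻³ m, in the microwave range.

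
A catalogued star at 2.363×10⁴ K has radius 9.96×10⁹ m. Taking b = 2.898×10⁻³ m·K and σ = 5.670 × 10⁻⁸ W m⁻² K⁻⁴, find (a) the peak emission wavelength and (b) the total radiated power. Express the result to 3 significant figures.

(a) λ_max = b/T = 2.898×10⁻³/2.363×10⁴ = 1.226×10⁻⁷ m = 123 nm.
Surface area A = 4πR² = 4π(9.96×10⁹ m)² = 1.24660×10²¹ m².
(b) P = σAT⁴ = 5.670×10⁻⁸×1.24660×10²¹×(2.363×10⁴)⁴ = 2.20×10³¹ W.

λ_max ≈ 123 nm; P ≈ 2.20×10³¹ W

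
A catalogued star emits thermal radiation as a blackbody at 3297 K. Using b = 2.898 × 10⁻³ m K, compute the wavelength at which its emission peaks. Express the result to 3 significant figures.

Wien's displacement law: λ_max = b/T = (2.898×10⁻³ m·K)/(3297 K) = 8.790×10⁻⁷ m.
That is 879 nm, in the infrared range.

λ_max ≈ 879 nm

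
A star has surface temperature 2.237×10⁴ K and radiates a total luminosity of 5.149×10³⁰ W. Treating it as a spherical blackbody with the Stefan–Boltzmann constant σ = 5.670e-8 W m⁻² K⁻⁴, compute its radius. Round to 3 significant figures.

R ≈ 5.37×10⁹ m

L = 4πR²σT⁴ ⇒ R = √(L/(4πσT⁴)).
σT⁴ = 1.41986×10¹⁰ W/m², so R = √(5.149×10³⁰/(4π×1.41986×10¹⁰)) = 5.37×10⁹ m.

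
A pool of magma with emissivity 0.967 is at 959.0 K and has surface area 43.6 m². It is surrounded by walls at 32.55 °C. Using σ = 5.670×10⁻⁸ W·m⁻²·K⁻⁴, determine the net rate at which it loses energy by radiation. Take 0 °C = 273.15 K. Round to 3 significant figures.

Surroundings: T = 32.55 °C + 273.15 = 305.70 K.
Area A = 43.6 m².
Net radiated power P_net = εσA(T⁴ − T₀⁴) = 0.967×5.670×10⁻⁸×43.6×(959.0⁴ − 305.70⁴).
T⁴ − T₀⁴ = 8.45813×10¹¹ − 8.73337×10⁹ = 8.37080×10¹¹ K⁴, so P_net = 2.00×10⁶ W.

Net loss ≈ 2.00×10⁶ W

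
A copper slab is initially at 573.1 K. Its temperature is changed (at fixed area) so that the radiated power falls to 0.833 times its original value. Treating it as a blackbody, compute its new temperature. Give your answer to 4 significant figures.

T₂ ≈ 547.5 K

P ∝ T⁴, so T₂/T₁ = (P₂/P₁)^(1/4) = (0.833)^(1/4) = 0.955347.
T₂ = 573.1 × 0.955347 = 547.5 K.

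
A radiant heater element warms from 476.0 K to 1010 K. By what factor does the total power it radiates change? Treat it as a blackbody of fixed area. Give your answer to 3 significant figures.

P ∝ T⁴, so P₂/P₁ = (T₂/T₁)⁴ = (1010/476.0)⁴ = (2.12185)⁴ = 20.3.

P₂/P₁ ≈ 20.3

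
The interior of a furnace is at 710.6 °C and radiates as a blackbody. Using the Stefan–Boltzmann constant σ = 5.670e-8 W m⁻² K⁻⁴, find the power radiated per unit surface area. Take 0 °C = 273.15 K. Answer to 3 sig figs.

I ≈ 5.31×10⁴ W/m²

T = 710.6 °C + 273.15 = 983.75 K.
Stefan–Boltzmann: I = σT⁴ = 5.670×10⁻⁸ × (983.75)⁴ = 5.31×10⁴ W/m².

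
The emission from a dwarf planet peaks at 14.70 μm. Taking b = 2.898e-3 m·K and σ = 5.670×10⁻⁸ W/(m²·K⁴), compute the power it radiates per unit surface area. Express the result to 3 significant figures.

Wien's law: T = b/λ_max = 2.898×10⁻³/1.470×10⁻⁵ = 197.143 K.
Then I = σT⁴ = 5.670×10⁻⁸×(197.143)⁴ = 85.6 W/m².

I ≈ 85.6 W/m²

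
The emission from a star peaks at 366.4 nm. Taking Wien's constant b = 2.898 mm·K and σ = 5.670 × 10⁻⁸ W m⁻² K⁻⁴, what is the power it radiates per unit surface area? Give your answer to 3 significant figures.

Wien's law: T = b/λ_max = 2.898×10⁻³/3.664×10⁻⁷ = 7909.39 K.
Then I = σT⁴ = 5.670×10⁻⁸×(7909.39)⁴ = 2.22×10⁸ W/m².

I ≈ 2.22×10⁸ W/m²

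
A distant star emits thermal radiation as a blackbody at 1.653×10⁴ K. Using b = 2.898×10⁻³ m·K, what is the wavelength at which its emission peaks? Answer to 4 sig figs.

λ_max ≈ 175.3 nm

Wien's displacement law: λ_max = b/T = (2.898×10⁻³ m·K)/(1.653×10⁴ K) = 1.7532×10⁻⁷ m.
That is 175.3 nm, in the ultraviolet range.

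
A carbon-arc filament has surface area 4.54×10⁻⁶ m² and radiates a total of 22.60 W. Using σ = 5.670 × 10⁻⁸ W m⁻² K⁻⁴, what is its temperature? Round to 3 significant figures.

T ≈ 3.06×10³ K

Area A = 4.54×10⁻⁶ m².
P = σAT⁴ ⇒ T = (P/(σA))^(1/4) = (22.60/(5.670×10⁻⁸×4.54×10⁻⁶))^(1/4) = 3.06×10³ K.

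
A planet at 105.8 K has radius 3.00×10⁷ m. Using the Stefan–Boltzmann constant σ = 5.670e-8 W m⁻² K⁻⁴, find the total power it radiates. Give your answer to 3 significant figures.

Surface area A = 4πR² = 4π(3.00×10⁷ m)² = 1.13097×10¹⁶ m².
P = σAT⁴ = 5.670×10⁻⁸ × 1.13097×10¹⁶ × (105.8)⁴ = 8.03×10¹⁶ W.

P ≈ 8.03×10¹⁶ W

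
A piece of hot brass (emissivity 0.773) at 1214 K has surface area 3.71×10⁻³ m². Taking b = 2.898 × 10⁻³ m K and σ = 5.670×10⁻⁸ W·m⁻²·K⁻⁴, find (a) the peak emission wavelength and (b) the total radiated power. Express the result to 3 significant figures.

λ_max ≈ 2.39 μm; P ≈ 353 W

(a) λ_max = b/T = 2.898×10⁻³/1214 = 2.387×10⁻⁶ m = 2.39 μm.
Area A = 3.71×10⁻³ m².
(b) P = εσAT⁴ = 0.773×5.670×10⁻⁸×3.71×10⁻³×(1214)⁴ = 353 W.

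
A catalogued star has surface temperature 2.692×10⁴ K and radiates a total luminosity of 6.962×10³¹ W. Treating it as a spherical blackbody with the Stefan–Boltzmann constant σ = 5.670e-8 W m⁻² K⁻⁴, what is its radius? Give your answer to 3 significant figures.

L = 4πR²σT⁴ ⇒ R = √(L/(4πσT⁴)).
σT⁴ = 2.97772×10¹⁰ W/m², so R = √(6.962×10³¹/(4π×2.97772×10¹⁰)) = 1.36×10¹⁰ m.

R ≈ 1.36×10¹⁰ m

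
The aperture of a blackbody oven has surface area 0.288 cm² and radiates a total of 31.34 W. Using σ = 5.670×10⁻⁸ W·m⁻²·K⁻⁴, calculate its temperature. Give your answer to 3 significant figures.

Area A = 0.288 cm² = 2.88×10⁻⁵ m².
P = σAT⁴ ⇒ T = (P/(σA))^(1/4) = (31.34/(5.670×10⁻⁸×2.88×10⁻⁵))^(1/4) = 2.09×10³ K.

T ≈ 2.09×10³ K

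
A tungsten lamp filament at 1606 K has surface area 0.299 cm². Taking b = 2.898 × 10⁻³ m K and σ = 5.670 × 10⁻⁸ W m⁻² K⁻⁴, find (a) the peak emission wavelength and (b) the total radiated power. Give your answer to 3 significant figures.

λ_max ≈ 1.80 μm; P ≈ 11.3 W

(a) λ_max = b/T = 2.898×10⁻³/1606 = 1.804×10⁻⁶ m = 1.80 μm.
Area A = 0.299 cm² = 2.99×10⁻⁵ m².
(b) P = σAT⁴ = 5.670×10⁻⁸×2.99×10⁻⁵×(1606)⁴ = 11.3 W.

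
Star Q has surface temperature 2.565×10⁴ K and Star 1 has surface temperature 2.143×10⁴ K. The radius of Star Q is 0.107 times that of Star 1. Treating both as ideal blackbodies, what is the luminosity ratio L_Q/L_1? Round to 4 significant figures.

L_Q/L_1 ≈ 0.02350

L ∝ R²T⁴, so L_Q/L_1 = (R_Q/R_1)²(T_Q/T_1)⁴ = (0.107)² × (2.565×10⁴/2.143×10⁴)⁴ = 0.011449 × 2.05239 = 0.02350.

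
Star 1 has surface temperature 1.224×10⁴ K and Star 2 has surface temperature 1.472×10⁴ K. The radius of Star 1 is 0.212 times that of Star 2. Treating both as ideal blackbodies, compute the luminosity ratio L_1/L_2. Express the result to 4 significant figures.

L_1/L_2 ≈ 0.02149

L ∝ R²T⁴, so L_1/L_2 = (R_1/R_2)²(T_1/T_2)⁴ = (0.212)² × (1.224×10⁴/1.472×10⁴)⁴ = 0.044944 × 0.478073 = 0.02149.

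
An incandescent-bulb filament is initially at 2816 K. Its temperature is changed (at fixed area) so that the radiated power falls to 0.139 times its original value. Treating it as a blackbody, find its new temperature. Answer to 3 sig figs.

P ∝ T⁴, so T₂/T₁ = (P₂/P₁)^(1/4) = (0.139)^(1/4) = 0.610596.
T₂ = 2816 × 0.610596 = 1.72×10³ K.

T₂ ≈ 1.72×10³ K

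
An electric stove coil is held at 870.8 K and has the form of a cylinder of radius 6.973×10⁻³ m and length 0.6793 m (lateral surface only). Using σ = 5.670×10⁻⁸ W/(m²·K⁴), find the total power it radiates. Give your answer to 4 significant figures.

P ≈ 970.3 W

Lateral area A = 2πrL = 2π×6.973×10⁻³×0.6793 = 0.0297619 m².
P = σAT⁴ = 5.670×10⁻⁸ × 0.0297619 × (870.8)⁴ = 970.3 W.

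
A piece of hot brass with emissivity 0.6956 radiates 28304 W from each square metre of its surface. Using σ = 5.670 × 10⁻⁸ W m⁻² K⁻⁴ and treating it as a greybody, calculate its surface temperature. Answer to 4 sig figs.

I = εσT⁴, so T = (I/εσ)^(1/4) = (28304/(0.6956×5.670×10⁻⁸))^(1/4) = 920.4 K.

T ≈ 920.4 K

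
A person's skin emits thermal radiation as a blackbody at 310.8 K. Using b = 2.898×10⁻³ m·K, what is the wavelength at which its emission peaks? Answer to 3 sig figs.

Wien's displacement law: λ_max = b/T = (2.898×10⁻³ m·K)/(310.8 K) = 9.324×10⁻⁶ m.
That is 9.32 μm, in the infrared range.

λ_max ≈ 9.32 μm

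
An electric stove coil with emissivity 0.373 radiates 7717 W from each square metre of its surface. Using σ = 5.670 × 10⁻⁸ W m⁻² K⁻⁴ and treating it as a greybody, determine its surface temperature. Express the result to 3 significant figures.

T ≈ 777 K

I = εσT⁴, so T = (I/εσ)^(1/4) = (7717/(0.373×5.670×10⁻⁸))^(1/4) = 777 K.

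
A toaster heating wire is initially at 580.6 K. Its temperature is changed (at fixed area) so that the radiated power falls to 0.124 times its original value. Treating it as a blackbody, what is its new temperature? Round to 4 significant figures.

T₂ ≈ 344.5 K

P ∝ T⁴, so T₂/T₁ = (P₂/P₁)^(1/4) = (0.124)^(1/4) = 0.593411.
T₂ = 580.6 × 0.593411 = 344.5 K.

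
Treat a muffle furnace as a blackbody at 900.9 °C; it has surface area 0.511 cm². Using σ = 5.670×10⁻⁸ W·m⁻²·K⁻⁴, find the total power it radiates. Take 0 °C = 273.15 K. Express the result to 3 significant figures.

P ≈ 5.50 W

T = 900.9 °C + 273.15 = 1174.05 K.
Area A = 0.511 cm² = 5.11×10⁻⁵ m².
P = σAT⁴ = 5.670×10⁻⁸ × 5.11×10⁻⁵ × (1174.05)⁴ = 5.50 W.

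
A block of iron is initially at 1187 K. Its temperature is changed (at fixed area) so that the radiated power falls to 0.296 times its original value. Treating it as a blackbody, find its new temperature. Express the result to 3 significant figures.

P ∝ T⁴, so T₂/T₁ = (P₂/P₁)^(1/4) = (0.296)^(1/4) = 0.737603.
T₂ = 1187 × 0.737603 = 876 K.

T₂ ≈ 876 K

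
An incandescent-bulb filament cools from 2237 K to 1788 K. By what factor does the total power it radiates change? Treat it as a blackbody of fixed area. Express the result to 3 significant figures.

P ∝ T⁴, so P₂/P₁ = (T₂/T₁)⁴ = (1788/2237)⁴ = (0.799285)⁴ = 0.408.

P₂/P₁ ≈ 0.408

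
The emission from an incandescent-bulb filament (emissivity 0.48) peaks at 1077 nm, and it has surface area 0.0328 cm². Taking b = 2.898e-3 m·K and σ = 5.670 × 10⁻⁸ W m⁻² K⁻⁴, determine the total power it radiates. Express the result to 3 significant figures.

Wien's law: T = b/λ_max = 2.898×10⁻³/1.077×10⁻⁶ = 2690.81 K.
Area A = 0.0328 cm² = 3.28×10⁻⁶ m².
Then P = εσAT⁴ = 0.48×5.670×10⁻⁸×3.28×10⁻⁶×(2690.81)⁴ = 4.68 W.

P ≈ 4.68 W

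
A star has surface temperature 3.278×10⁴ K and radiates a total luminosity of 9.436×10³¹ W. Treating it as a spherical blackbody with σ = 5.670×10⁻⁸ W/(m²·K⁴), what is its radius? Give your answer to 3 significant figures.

R ≈ 1.07×10¹⁰ m

L = 4πR²σT⁴ ⇒ R = √(L/(4πσT⁴)).
σT⁴ = 6.54665×10¹⁰ W/m², so R = √(9.436×10³¹/(4π×6.54665×10¹⁰)) = 1.07×10¹⁰ m.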